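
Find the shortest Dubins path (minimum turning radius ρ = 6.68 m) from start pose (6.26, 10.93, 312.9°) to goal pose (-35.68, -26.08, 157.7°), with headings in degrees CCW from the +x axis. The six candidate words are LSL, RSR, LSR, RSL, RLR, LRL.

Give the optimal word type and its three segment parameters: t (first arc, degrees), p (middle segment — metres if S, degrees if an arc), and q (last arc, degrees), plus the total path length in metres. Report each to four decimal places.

RSR: t = 95.6090°, p = 43.3801 m, q = 59.5910°, L = 61.4745 m

Let ψ = atan2(Δy, Δx) = atan2(-37.01, -41.94) = -138.5732° be the start→goal bearing.
Normalize: d = |goal − start| / ρ = 55.934817/6.68 = 8.373476, α = (θ_start − ψ) mod 360° = 91.4732° = 1.596508 rad, β = (θ_goal − ψ) mod 360° = 296.2732° = 5.170942 rad.
Common terms: sin α = 0.999669, cos α = -0.025709, sin β = -0.896694, cos β = 0.442651, cos(α−β) = -0.907777, d² = 70.115092. Work in radians in the unit-radius frame; every candidate has L = ρ·(t + p + q).
LSL: p² = 2 + d² − 2cos(α−β) + 2d(sin α − sin β) = 105.688950; p = √p² = 10.280513; φ = atan2(cos β − cos α, d + sin α − sin β) = 0.045574 rad; t = (φ − α) mod 2π = 4.732251 rad, q = (β − φ) mod 2π = 5.125368 rad → L = 6.68·(4.732251 + 10.280513 + 5.125368) = 6.68·20.138133 = 134.522727 m
RSR: p² = 2 + d² − 2cos(α−β) + 2d(sin β − sin α) = 42.172345; p = √p² = 6.494024; φ = atan2(cos α − cos β, d − sin α + sin β) = -0.072184 rad; t = (α − φ) mod 2π = 1.668692 rad, q = (φ − β) mod 2π = 1.040059 rad → L = 6.68·(1.668692 + 6.494024 + 1.040059) = 6.68·9.202775 = 61.474535 m
LSR: p² = d² − 2 + 2cos(α−β) + 2d(sin α + sin β) = 68.024066; p = √p² = 8.247670; φ = atan2(−cos α − cos β, d + sin α + sin β) − atan2(−2, p) = 0.188752 rad; t = (φ − α) mod 2π = 4.875429 rad, q = (φ − β) mod 2π = 1.300995 rad → L = 6.68·(4.875429 + 8.247670 + 1.300995) = 6.68·14.424094 = 96.352950 m
RSL: p² = d² − 2 + 2cos(α−β) − 2d(sin α + sin β) = 64.575009; p = √p² = 8.035858; φ = atan2(cos α + cos β, d − sin α − sin β) − atan2(2, p) = -0.193558 rad; t = (α − φ) mod 2π = 1.790066 rad, q = (β − φ) mod 2π = 5.364500 rad → L = 6.68·(1.790066 + 8.035858 + 5.364500) = 6.68·15.190424 = 101.472031 m
RLR: c = (6 − d² + 2cos(α−β) + 2d(sin α − sin β))/8 = -4.271543, |c| > 1 → infeasible
LRL: c = (6 − d² + 2cos(α−β) − 2d(sin α − sin β))/8 = -12.211119, |c| > 1 → infeasible
Shortest: RSR with L = 61.474535 m ≈ 61.4745 m
Convert RSR to answer units (arcs ×180/π): t = 1.668692·180/π = 95.6090°, p = ρ·p = 6.68·6.494024 = 43.3801 m, q = 1.040059·180/π = 59.5910°, L = 61.4745 m.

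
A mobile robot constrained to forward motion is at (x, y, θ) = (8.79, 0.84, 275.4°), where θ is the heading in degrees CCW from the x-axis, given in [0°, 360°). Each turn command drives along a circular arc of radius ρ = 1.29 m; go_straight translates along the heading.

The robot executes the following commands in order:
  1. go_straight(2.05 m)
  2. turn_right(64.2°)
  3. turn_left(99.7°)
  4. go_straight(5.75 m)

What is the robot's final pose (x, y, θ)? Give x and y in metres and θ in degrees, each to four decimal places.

set_pose: (x, y, θ) = (8.7900, 0.8400, 275.4000°), ρ = 1.29
go_straight(2.05): x += 2.05·cos θ, y += 2.05·sin θ → (8.9829, -1.2009, 275.4000°)
turn_right(64.2°): centre at ρ to the right, rotate −64.2° → (8.3669, -2.4257, 211.2000°)
turn_left(99.7°): centre at ρ to the left, rotate +99.7° → (8.0601, -4.3738, 310.9000°)
go_straight(5.75): x += 5.75·cos θ, y += 5.75·sin θ → (11.8249, -8.7199, 310.9000°)

(11.8249, -8.7199, 310.9000°)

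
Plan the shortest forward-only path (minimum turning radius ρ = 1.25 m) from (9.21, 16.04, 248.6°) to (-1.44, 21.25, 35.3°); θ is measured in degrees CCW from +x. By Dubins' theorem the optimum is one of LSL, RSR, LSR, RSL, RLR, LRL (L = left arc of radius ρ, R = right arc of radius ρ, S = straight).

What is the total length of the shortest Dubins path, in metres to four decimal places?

Let ψ = atan2(Δy, Δx) = atan2(5.21, -10.65) = 153.9320° be the start→goal bearing.
Normalize: d = |goal − start| / ρ = 11.856079/1.25 = 9.484863, α = (θ_start − ψ) mod 360° = 94.6680° = 1.652268 rad, β = (θ_goal − ψ) mod 360° = 241.3680° = 4.212666 rad.
Common terms: sin α = 0.996683, cos α = -0.081381, sin β = -0.877715, cos β = -0.479183, cos(α−β) = -0.835807, d² = 89.962624. Work in radians in the unit-radius frame; every candidate has L = ρ·(t + p + q).
LSL: p² = 2 + d² − 2cos(α−β) + 2d(sin α − sin β) = 129.191060; p = √p² = 11.366225; φ = atan2(cos β − cos α, d + sin α − sin β) = -0.035006 rad; t = (φ − α) mod 2π = 4.595912 rad, q = (β − φ) mod 2π = 4.247671 rad → L = 1.25·(4.595912 + 11.366225 + 4.247671) = 1.25·20.209808 = 25.262260 m
RSR: p² = 2 + d² − 2cos(α−β) + 2d(sin β − sin α) = 58.077418; p = √p² = 7.620854; φ = atan2(cos α − cos β, d − sin α + sin β) = 0.052223 rad; t = (α − φ) mod 2π = 1.600045 rad, q = (φ − β) mod 2π = 2.122742 rad → L = 1.25·(1.600045 + 7.620854 + 2.122742) = 1.25·11.343641 = 14.179552 m
LSR: p² = d² − 2 + 2cos(α−β) + 2d(sin α + sin β) = 88.547796; p = √p² = 9.409984; φ = atan2(−cos α − cos β, d + sin α + sin β) − atan2(−2, p) = 0.267727 rad; t = (φ − α) mod 2π = 4.898644 rad, q = (φ − β) mod 2π = 2.338246 rad → L = 1.25·(4.898644 + 9.409984 + 2.338246) = 1.25·16.646874 = 20.808593 m
RSL: p² = d² − 2 + 2cos(α−β) − 2d(sin α + sin β) = 84.034222; p = √p² = 9.167018; φ = atan2(cos α + cos β, d − sin α − sin β) − atan2(2, p) = -0.274588 rad; t = (α − φ) mod 2π = 1.926855 rad, q = (β − φ) mod 2π = 4.487253 rad → L = 1.25·(1.926855 + 9.167018 + 4.487253) = 1.25·15.581127 = 19.476409 m
RLR: c = (6 − d² + 2cos(α−β) + 2d(sin α − sin β))/8 = -6.259677, |c| > 1 → infeasible
LRL: c = (6 − d² + 2cos(α−β) − 2d(sin α − sin β))/8 = -15.148882, |c| > 1 → infeasible
Shortest: RSR with L = 14.179552 m ≈ 14.1796 m

14.1796 m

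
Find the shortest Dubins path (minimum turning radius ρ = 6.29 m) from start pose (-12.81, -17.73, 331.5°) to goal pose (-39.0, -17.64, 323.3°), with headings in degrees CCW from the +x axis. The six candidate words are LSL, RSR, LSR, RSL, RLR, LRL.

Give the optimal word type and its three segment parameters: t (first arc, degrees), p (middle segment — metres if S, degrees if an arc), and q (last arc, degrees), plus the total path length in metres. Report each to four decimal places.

LSL: t = 209.3889°, p = 25.4353 m, q = 142.4111°, L = 64.0564 m

Let ψ = atan2(Δy, Δx) = atan2(0.09, -26.19) = 179.8031° be the start→goal bearing.
Normalize: d = |goal − start| / ρ = 26.190155/6.29 = 4.163777, α = (θ_start − ψ) mod 360° = 151.6969° = 2.647610 rad, β = (θ_goal − ψ) mod 360° = 143.4969° = 2.504493 rad.
Common terms: sin α = 0.474136, cos α = -0.880452, sin β = 0.594866, cos β = -0.803825, cos(α−β) = 0.989776, d² = 17.337035. Work in radians in the unit-radius frame; every candidate has L = ρ·(t + p + q).
LSL: p² = 2 + d² − 2cos(α−β) + 2d(sin α − sin β) = 16.352094; p = √p² = 4.043772; φ = atan2(cos β − cos α, d + sin α − sin β) = 0.018951 rad; t = (φ − α) mod 2π = 3.654526 rad, q = (β − φ) mod 2π = 2.485543 rad → L = 6.29·(3.654526 + 4.043772 + 2.485543) = 6.29·10.183841 = 64.056357 m
RSR: p² = 2 + d² − 2cos(α−β) + 2d(sin β − sin α) = 18.362872; p = √p² = 4.285192; φ = atan2(cos α − cos β, d − sin α + sin β) = -0.017883 rad; t = (α − φ) mod 2π = 2.665493 rad, q = (φ − β) mod 2π = 3.760809 rad → L = 6.29·(2.665493 + 4.285192 + 3.760809) = 6.29·10.711494 = 67.375300 m
LSR: p² = d² − 2 + 2cos(α−β) + 2d(sin α + sin β) = 26.218762; p = √p² = 5.120426; φ = atan2(−cos α − cos β, d + sin α + sin β) − atan2(−2, p) = 0.683769 rad; t = (φ − α) mod 2π = 4.319344 rad, q = (φ − β) mod 2π = 4.462461 rad → L = 6.29·(4.319344 + 5.120426 + 4.462461) = 6.29·13.902231 = 87.445032 m
RSL: p² = d² − 2 + 2cos(α−β) − 2d(sin α + sin β) = 8.414414; p = √p² = 2.900761; φ = atan2(cos α + cos β, d − sin α − sin β) − atan2(2, p) = -1.102031 rad; t = (α − φ) mod 2π = 3.749641 rad, q = (β − φ) mod 2π = 3.606524 rad → L = 6.29·(3.749641 + 2.900761 + 3.606524) = 6.29·10.256926 = 64.516067 m
RLR: c = (6 − d² + 2cos(α−β) + 2d(sin α − sin β))/8 = -1.295359, |c| > 1 → infeasible
LRL: c = (6 − d² + 2cos(α−β) − 2d(sin α − sin β))/8 = -1.044012, |c| > 1 → infeasible
Shortest: LSL with L = 64.056357 m ≈ 64.0564 m
Convert LSL to answer units (arcs ×180/π): t = 3.654526·180/π = 209.3889°, p = ρ·p = 6.29·4.043772 = 25.4353 m, q = 2.485543·180/π = 142.4111°, L = 64.0564 m.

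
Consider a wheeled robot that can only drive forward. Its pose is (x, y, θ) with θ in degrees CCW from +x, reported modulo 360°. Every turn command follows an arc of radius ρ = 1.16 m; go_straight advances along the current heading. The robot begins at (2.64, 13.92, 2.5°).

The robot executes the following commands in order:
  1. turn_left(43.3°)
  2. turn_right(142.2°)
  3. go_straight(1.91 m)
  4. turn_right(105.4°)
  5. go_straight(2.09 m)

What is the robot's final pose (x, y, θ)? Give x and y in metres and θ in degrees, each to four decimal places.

(1.6684, 11.2625, 158.2000°)

set_pose: (x, y, θ) = (2.6400, 13.9200, 2.5000°), ρ = 1.16
turn_left(43.3°): centre at ρ to the left, rotate +43.3° → (3.4210, 14.2702, 45.8000°)
turn_right(142.2°): centre at ρ to the right, rotate −142.2° → (5.4054, 13.3322, -96.4000° ≡ 263.6000°)
go_straight(1.91): x += 1.91·cos θ, y += 1.91·sin θ → (5.1925, 11.4341, 263.6000°)
turn_right(105.4°): centre at ρ to the right, rotate −105.4° → (3.6089, 10.4863, 158.2000°)
go_straight(2.09): x += 2.09·cos θ, y += 2.09·sin θ → (1.6684, 11.2625, 158.2000°)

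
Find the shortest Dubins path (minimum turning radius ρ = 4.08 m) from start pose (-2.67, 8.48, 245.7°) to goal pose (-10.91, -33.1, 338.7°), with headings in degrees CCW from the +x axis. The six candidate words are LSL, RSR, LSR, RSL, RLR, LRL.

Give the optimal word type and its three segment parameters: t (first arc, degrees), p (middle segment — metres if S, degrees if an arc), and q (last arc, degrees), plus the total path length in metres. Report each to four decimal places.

Let ψ = atan2(Δy, Δx) = atan2(-41.58, -8.24) = -101.2092° be the start→goal bearing.
Normalize: d = |goal − start| / ρ = 42.388607/4.08 = 10.389364, α = (θ_start − ψ) mod 360° = 346.9092° = 6.054708 rad, β = (θ_goal − ψ) mod 360° = 79.9092° = 1.394679 rad.
Common terms: sin α = -0.226495, cos α = 0.974012, sin β = 0.984531, cos β = 0.175209, cos(α−β) = -0.052336, d² = 107.938894. Work in radians in the unit-radius frame; every candidate has L = ρ·(t + p + q).
LSL: p² = 2 + d² − 2cos(α−β) + 2d(sin α − sin β) = 84.879980; p = √p² = 9.213033; φ = atan2(cos β − cos α, d + sin α − sin β) = -0.086813 rad; t = (φ − α) mod 2π = 0.141665 rad, q = (β − φ) mod 2π = 1.481491 rad → L = 4.08·(0.141665 + 9.213033 + 1.481491) = 4.08·10.836189 = 44.211653 m
RSR: p² = 2 + d² − 2cos(α−β) + 2d(sin β − sin α) = 135.207152; p = √p² = 11.627861; φ = atan2(cos α − cos β, d − sin α + sin β) = 0.068752 rad; t = (α − φ) mod 2π = 5.985956 rad, q = (φ − β) mod 2π = 4.957258 rad → L = 4.08·(5.985956 + 11.627861 + 4.957258) = 4.08·22.571075 = 92.089988 m
LSR: p² = d² − 2 + 2cos(α−β) + 2d(sin α + sin β) = 121.585255; p = √p² = 11.026570; φ = atan2(−cos α − cos β, d + sin α + sin β) − atan2(−2, p) = 0.076699 rad; t = (φ − α) mod 2π = 0.305177 rad, q = (φ − β) mod 2π = 4.965206 rad → L = 4.08·(0.305177 + 11.026570 + 4.965206) = 4.08·16.296953 = 66.491568 m
RSL: p² = d² − 2 + 2cos(α−β) − 2d(sin α + sin β) = 90.083189; p = √p² = 9.491216; φ = atan2(cos α + cos β, d − sin α − sin β) − atan2(2, p) = -0.088923 rad; t = (α − φ) mod 2π = 6.143631 rad, q = (β − φ) mod 2π = 1.483602 rad → L = 4.08·(6.143631 + 9.491216 + 1.483602) = 4.08·17.118449 = 69.843272 m
RLR: c = (6 − d² + 2cos(α−β) + 2d(sin α − sin β))/8 = -15.900894, |c| > 1 → infeasible
LRL: c = (6 − d² + 2cos(α−β) − 2d(sin α − sin β))/8 = -9.609997, |c| > 1 → infeasible
Shortest: LSL with L = 44.211653 m ≈ 44.2117 m
Convert LSL to answer units (arcs ×180/π): t = 0.141665·180/π = 8.1168°, p = ρ·p = 4.08·9.213033 = 37.5892 m, q = 1.481491·180/π = 84.8832°, L = 44.2117 m.

LSL: t = 8.1168°, p = 37.5892 m, q = 84.8832°, L = 44.2117 m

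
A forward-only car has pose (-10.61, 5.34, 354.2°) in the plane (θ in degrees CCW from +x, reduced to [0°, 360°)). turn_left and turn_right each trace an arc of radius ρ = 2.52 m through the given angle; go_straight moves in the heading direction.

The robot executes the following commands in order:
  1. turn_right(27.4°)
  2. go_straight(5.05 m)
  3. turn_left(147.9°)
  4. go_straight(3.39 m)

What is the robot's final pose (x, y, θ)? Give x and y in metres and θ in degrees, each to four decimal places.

(-3.0064, 8.4179, 114.7000°)

set_pose: (x, y, θ) = (-10.6100, 5.3400, 354.2000°), ρ = 2.52
turn_right(27.4°): centre at ρ to the right, rotate −27.4° → (-9.4848, 4.9415, 326.8000°)
go_straight(5.05): x += 5.05·cos θ, y += 5.05·sin θ → (-5.2591, 2.1764, 326.8000°)
turn_left(147.9°): centre at ρ to the left, rotate +147.9° → (-1.5898, 5.3380, 474.7000° ≡ 114.7000°)
go_straight(3.39): x += 3.39·cos θ, y += 3.39·sin θ → (-3.0064, 8.4179, 114.7000°)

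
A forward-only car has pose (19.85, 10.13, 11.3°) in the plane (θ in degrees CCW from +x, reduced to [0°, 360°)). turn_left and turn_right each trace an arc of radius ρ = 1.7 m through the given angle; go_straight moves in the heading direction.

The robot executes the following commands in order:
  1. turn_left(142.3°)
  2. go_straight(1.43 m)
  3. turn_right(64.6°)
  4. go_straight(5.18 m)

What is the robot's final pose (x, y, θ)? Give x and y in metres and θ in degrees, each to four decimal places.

(18.1384, 20.6872, 89.0000°)

set_pose: (x, y, θ) = (19.8500, 10.1300, 11.3000°), ρ = 1.7
turn_left(142.3°): centre at ρ to the left, rotate +142.3° → (20.2728, 13.3198, 153.6000°)
go_straight(1.43): x += 1.43·cos θ, y += 1.43·sin θ → (18.9919, 13.9556, 153.6000°)
turn_right(64.6°): centre at ρ to the right, rotate −64.6° → (18.0480, 15.5080, 89.0000°)
go_straight(5.18): x += 5.18·cos θ, y += 5.18·sin θ → (18.1384, 20.6872, 89.0000°)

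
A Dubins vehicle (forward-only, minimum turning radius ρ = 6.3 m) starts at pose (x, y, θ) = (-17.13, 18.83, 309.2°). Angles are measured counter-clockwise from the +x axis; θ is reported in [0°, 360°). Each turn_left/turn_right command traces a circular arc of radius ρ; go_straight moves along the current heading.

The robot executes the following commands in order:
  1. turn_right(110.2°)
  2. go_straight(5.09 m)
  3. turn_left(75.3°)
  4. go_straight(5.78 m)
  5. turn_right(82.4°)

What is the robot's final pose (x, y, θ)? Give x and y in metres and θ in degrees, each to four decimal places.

set_pose: (x, y, θ) = (-17.1300, 18.8300, 309.2000°), ρ = 6.3
turn_right(110.2°): centre at ρ to the right, rotate −110.2° → (-19.9611, 8.8914, 199.0000°)
go_straight(5.09): x += 5.09·cos θ, y += 5.09·sin θ → (-24.7738, 7.2343, 199.0000°)
turn_left(75.3°): centre at ρ to the left, rotate +75.3° → (-29.0049, 0.8052, 274.3000°)
go_straight(5.78): x += 5.78·cos θ, y += 5.78·sin θ → (-28.5716, -4.9586, 274.3000°)
turn_right(82.4°): centre at ρ to the right, rotate −82.4° → (-33.5548, -11.5955, 191.9000°)

(-33.5548, -11.5955, 191.9000°)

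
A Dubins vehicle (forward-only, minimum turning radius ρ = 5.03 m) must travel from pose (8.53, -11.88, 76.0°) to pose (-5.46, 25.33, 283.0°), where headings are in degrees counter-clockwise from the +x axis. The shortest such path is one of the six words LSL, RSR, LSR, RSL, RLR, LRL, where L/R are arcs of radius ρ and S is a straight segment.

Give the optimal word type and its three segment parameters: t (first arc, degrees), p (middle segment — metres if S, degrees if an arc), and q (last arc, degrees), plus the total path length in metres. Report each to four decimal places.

Let ψ = atan2(Δy, Δx) = atan2(37.21, -13.99) = 110.6050° be the start→goal bearing.
Normalize: d = |goal − start| / ρ = 39.753040/5.03 = 7.903189, α = (θ_start − ψ) mod 360° = 325.3950° = 5.679215 rad, β = (θ_goal − ψ) mod 360° = 172.3950° = 3.008861 rad.
Common terms: sin α = -0.567915, cos α = 0.823087, sin β = 0.132342, cos β = -0.991204, cos(α−β) = -0.891007, d² = 62.460395. Work in radians in the unit-radius frame; every candidate has L = ρ·(t + p + q).
LSL: p² = 2 + d² − 2cos(α−β) + 2d(sin α − sin β) = 55.173875; p = √p² = 7.427912; φ = atan2(cos β − cos α, d + sin α − sin β) = -0.246749 rad; t = (φ − α) mod 2π = 0.357221 rad, q = (β − φ) mod 2π = 3.255610 rad → L = 5.03·(0.357221 + 7.427912 + 3.255610) = 5.03·11.040743 = 55.534940 m
RSR: p² = 2 + d² − 2cos(α−β) + 2d(sin β − sin α) = 77.310940; p = √p² = 8.792664; φ = atan2(cos α − cos β, d − sin α + sin β) = 0.207834 rad; t = (α − φ) mod 2π = 5.471380 rad, q = (φ − β) mod 2π = 3.482159 rad → L = 5.03·(5.471380 + 8.792664 + 3.482159) = 5.03·17.746203 = 89.263401 m
LSR: p² = d² − 2 + 2cos(α−β) + 2d(sin α + sin β) = 51.793554; p = √p² = 7.196774; φ = atan2(−cos α − cos β, d + sin α + sin β) − atan2(−2, p) = 0.293571 rad; t = (φ − α) mod 2π = 0.897542 rad, q = (φ − β) mod 2π = 3.567896 rad → L = 5.03·(0.897542 + 7.196774 + 3.567896) = 5.03·11.662212 = 58.660925 m
RSL: p² = d² − 2 + 2cos(α−β) − 2d(sin α + sin β) = 65.563210; p = √p² = 8.097111; φ = atan2(cos α + cos β, d − sin α − sin β) − atan2(2, p) = -0.262313 rad; t = (α − φ) mod 2π = 5.941528 rad, q = (β − φ) mod 2π = 3.271174 rad → L = 5.03·(5.941528 + 8.097111 + 3.271174) = 5.03·17.309813 = 87.068358 m
RLR: c = (6 − d² + 2cos(α−β) + 2d(sin α − sin β))/8 = -8.663868, |c| > 1 → infeasible
LRL: c = (6 − d² + 2cos(α−β) − 2d(sin α − sin β))/8 = -5.896734, |c| > 1 → infeasible
Shortest: LSL with L = 55.534940 m ≈ 55.5349 m
Convert LSL to answer units (arcs ×180/π): t = 0.357221·180/π = 20.4673°, p = ρ·p = 5.03·7.427912 = 37.3624 m, q = 3.255610·180/π = 186.5327°, L = 55.5349 m.

LSL: t = 20.4673°, p = 37.3624 m, q = 186.5327°, L = 55.5349 m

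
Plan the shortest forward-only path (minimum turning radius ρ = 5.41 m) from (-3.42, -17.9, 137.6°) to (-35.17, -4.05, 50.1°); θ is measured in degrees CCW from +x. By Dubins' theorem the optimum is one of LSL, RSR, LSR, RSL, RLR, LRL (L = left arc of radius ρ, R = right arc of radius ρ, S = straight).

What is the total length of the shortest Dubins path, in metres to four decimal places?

Let ψ = atan2(Δy, Δx) = atan2(13.85, -31.75) = 156.4322° be the start→goal bearing.
Normalize: d = |goal − start| / ρ = 34.639356/5.41 = 6.402838, α = (θ_start − ψ) mod 360° = 341.1678° = 5.954502 rad, β = (θ_goal − ψ) mod 360° = 253.6678° = 4.427339 rad.
Common terms: sin α = -0.322797, cos α = 0.946468, sin β = -0.959647, cos β = -0.281206, cos(α−β) = 0.043619, d² = 40.996341. Work in radians in the unit-radius frame; every candidate has L = ρ·(t + p + q).
LSL: p² = 2 + d² − 2cos(α−β) + 2d(sin α − sin β) = 51.064398; p = √p² = 7.145936; φ = atan2(cos β − cos α, d + sin α − sin β) = -0.172657 rad; t = (φ − α) mod 2π = 0.156027 rad, q = (β − φ) mod 2π = 4.599995 rad → L = 5.41·(0.156027 + 7.145936 + 4.599995) = 5.41·11.901958 = 64.389593 m
RSR: p² = 2 + d² − 2cos(α−β) + 2d(sin β − sin α) = 34.753806; p = √p² = 5.895236; φ = atan2(cos α − cos β, d − sin α + sin β) = 0.209784 rad; t = (α − φ) mod 2π = 5.744718 rad, q = (φ − β) mod 2π = 2.065631 rad → L = 5.41·(5.744718 + 5.895236 + 2.065631) = 5.41·13.705584 = 74.147211 m
LSR: p² = d² − 2 + 2cos(α−β) + 2d(sin α + sin β) = 22.661005; p = √p² = 4.760358; φ = atan2(−cos α − cos β, d + sin α + sin β) − atan2(−2, p) = 0.268544 rad; t = (φ − α) mod 2π = 0.597227 rad, q = (φ − β) mod 2π = 2.124390 rad → L = 5.41·(0.597227 + 4.760358 + 2.124390) = 5.41·7.481975 = 40.477487 m
RSL: p² = d² − 2 + 2cos(α−β) − 2d(sin α + sin β) = 55.506154; p = √p² = 7.450245; φ = atan2(cos α + cos β, d − sin α − sin β) − atan2(2, p) = -0.175916 rad; t = (α − φ) mod 2π = 6.130418 rad, q = (β − φ) mod 2π = 4.603255 rad → L = 5.41·(6.130418 + 7.450245 + 4.603255) = 5.41·18.183918 = 98.374998 m
RLR: c = (6 − d² + 2cos(α−β) + 2d(sin α − sin β))/8 = -3.344226, |c| > 1 → infeasible
LRL: c = (6 − d² + 2cos(α−β) − 2d(sin α − sin β))/8 = -5.383050, |c| > 1 → infeasible
Shortest: LSR with L = 40.477487 m ≈ 40.4775 m

40.4775 m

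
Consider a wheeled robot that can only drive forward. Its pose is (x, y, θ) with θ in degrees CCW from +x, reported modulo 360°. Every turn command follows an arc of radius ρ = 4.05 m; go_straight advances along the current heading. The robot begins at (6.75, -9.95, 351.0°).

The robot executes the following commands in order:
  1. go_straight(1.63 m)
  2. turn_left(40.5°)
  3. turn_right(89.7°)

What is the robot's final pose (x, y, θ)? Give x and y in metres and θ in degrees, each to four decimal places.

(16.6678, -10.9771, 301.8000°)

set_pose: (x, y, θ) = (6.7500, -9.9500, 351.0000°), ρ = 4.05
go_straight(1.63): x += 1.63·cos θ, y += 1.63·sin θ → (8.3599, -10.2050, 351.0000°)
turn_left(40.5°): centre at ρ to the left, rotate +40.5° → (11.1096, -9.6580, 391.5000° ≡ 31.5000°)
turn_right(89.7°): centre at ρ to the right, rotate −89.7° → (16.6678, -10.9771, -58.2000° ≡ 301.8000°)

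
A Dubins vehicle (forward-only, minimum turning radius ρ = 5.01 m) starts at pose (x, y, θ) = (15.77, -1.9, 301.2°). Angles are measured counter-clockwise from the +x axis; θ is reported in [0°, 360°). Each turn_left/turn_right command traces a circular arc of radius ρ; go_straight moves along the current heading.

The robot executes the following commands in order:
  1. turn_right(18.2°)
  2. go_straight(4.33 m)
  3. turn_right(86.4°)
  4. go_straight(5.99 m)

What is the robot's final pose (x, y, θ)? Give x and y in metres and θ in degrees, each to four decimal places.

set_pose: (x, y, θ) = (15.7700, -1.9000, 301.2000°), ρ = 5.01
turn_right(18.2°): centre at ρ to the right, rotate −18.2° → (16.3662, -3.3683, 283.0000°)
go_straight(4.33): x += 4.33·cos θ, y += 4.33·sin θ → (17.3403, -7.5873, 283.0000°)
turn_right(86.4°): centre at ρ to the right, rotate −86.4° → (13.8900, -13.5155, 196.6000°)
go_straight(5.99): x += 5.99·cos θ, y += 5.99·sin θ → (8.1496, -15.2268, 196.6000°)

(8.1496, -15.2268, 196.6000°)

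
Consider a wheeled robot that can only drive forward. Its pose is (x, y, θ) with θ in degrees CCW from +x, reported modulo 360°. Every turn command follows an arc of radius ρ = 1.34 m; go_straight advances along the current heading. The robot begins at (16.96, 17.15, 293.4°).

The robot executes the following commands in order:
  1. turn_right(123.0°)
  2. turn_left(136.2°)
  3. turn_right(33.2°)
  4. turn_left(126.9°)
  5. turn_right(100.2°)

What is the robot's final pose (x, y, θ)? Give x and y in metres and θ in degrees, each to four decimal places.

set_pose: (x, y, θ) = (16.9600, 17.1500, 293.4000°), ρ = 1.34
turn_right(123.0°): centre at ρ to the right, rotate −123.0° → (15.5067, 15.2966, 170.4000°)
turn_left(136.2°): centre at ρ to the left, rotate +136.2° → (14.2075, 13.1764, 306.6000°)
turn_right(33.2°): centre at ρ to the right, rotate −33.2° → (14.4694, 12.4569, 273.4000°)
turn_left(126.9°): centre at ρ to the left, rotate +126.9° → (16.6737, 11.5144, 400.3000° ≡ 40.3000°)
turn_right(100.2°): centre at ρ to the right, rotate −100.2° → (18.6997, 11.1645, -59.9000° ≡ 300.1000°)

(18.6997, 11.1645, 300.1000°)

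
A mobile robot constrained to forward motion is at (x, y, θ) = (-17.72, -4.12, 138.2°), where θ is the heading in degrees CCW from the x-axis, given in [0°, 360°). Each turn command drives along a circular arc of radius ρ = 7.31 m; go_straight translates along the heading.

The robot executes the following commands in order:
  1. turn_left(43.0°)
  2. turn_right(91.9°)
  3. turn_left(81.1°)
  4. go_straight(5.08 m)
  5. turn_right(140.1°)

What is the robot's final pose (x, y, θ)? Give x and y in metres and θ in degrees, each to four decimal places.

set_pose: (x, y, θ) = (-17.7200, -4.1200, 138.2000°), ρ = 7.31
turn_left(43.0°): centre at ρ to the left, rotate +43.0° → (-22.7454, -2.2610, 181.2000°)
turn_right(91.9°): centre at ρ to the right, rotate −91.9° → (-30.2080, 5.1367, 89.3000°)
turn_left(81.1°): centre at ρ to the left, rotate +81.1° → (-36.2984, 12.4336, 170.4000°)
go_straight(5.08): x += 5.08·cos θ, y += 5.08·sin θ → (-41.3072, 13.2808, 170.4000°)
turn_right(140.1°): centre at ρ to the right, rotate −140.1° → (-43.7762, 26.7998, 30.3000°)

(-43.7762, 26.7998, 30.3000°)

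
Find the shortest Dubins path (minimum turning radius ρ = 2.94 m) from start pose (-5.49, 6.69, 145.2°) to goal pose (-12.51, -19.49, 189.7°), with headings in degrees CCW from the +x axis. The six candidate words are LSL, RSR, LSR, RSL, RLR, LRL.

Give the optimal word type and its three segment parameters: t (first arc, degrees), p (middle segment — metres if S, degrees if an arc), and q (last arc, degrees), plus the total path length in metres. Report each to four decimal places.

LSR: t = 124.9168°, p = 20.8559 m, q = 80.4168°, L = 31.3921 m

Let ψ = atan2(Δy, Δx) = atan2(-26.18, -7.02) = -105.0104° be the start→goal bearing.
Normalize: d = |goal − start| / ρ = 27.104848/2.94 = 9.219336, α = (θ_start − ψ) mod 360° = 250.2104° = 4.366995 rad, β = (θ_goal − ψ) mod 360° = 294.7104° = 5.143667 rad.
Common terms: sin α = -0.940942, cos α = -0.338567, sin β = -0.908432, cos β = 0.418032, cos(α−β) = 0.713250, d² = 84.996159. Work in radians in the unit-radius frame; every candidate has L = ρ·(t + p + q).
LSL: p² = 2 + d² − 2cos(α−β) + 2d(sin α − sin β) = 84.970220; p = √p² = 9.217929; φ = atan2(cos β − cos α, d + sin α − sin β) = 0.082172 rad; t = (φ − α) mod 2π = 1.998362 rad, q = (β − φ) mod 2π = 5.061495 rad → L = 2.94·(1.998362 + 9.217929 + 5.061495) = 2.94·16.277786 = 47.856691 m
RSR: p² = 2 + d² − 2cos(α−β) + 2d(sin β − sin α) = 86.169096; p = √p² = 9.282731; φ = atan2(cos α − cos β, d − sin α + sin β) = -0.081597 rad; t = (α − φ) mod 2π = 4.448592 rad, q = (φ − β) mod 2π = 1.057922 rad → L = 2.94·(4.448592 + 9.282731 + 1.057922) = 2.94·14.789245 = 43.480380 m
LSR: p² = d² − 2 + 2cos(α−β) + 2d(sin α + sin β) = 50.322648; p = √p² = 7.093846; φ = atan2(−cos α − cos β, d + sin α + sin β) − atan2(−2, p) = 0.264020 rad; t = (φ − α) mod 2π = 2.180210 rad, q = (φ − β) mod 2π = 1.403538 rad → L = 2.94·(2.180210 + 7.093846 + 1.403538) = 2.94·10.677594 = 31.392127 m
RSL: p² = d² − 2 + 2cos(α−β) − 2d(sin α + sin β) = 118.522671; p = √p² = 10.886812; φ = atan2(cos α + cos β, d − sin α − sin β) − atan2(2, p) = -0.174504 rad; t = (α − φ) mod 2π = 4.541499 rad, q = (β − φ) mod 2π = 5.318170 rad → L = 2.94·(4.541499 + 10.886812 + 5.318170) = 2.94·20.746481 = 60.994654 m
RLR: c = (6 − d² + 2cos(α−β) + 2d(sin α − sin β))/8 = -9.771137, |c| > 1 → infeasible
LRL: c = (6 − d² + 2cos(α−β) − 2d(sin α − sin β))/8 = -9.621277, |c| > 1 → infeasible
Shortest: LSR with L = 31.392127 m ≈ 31.3921 m
Convert LSR to answer units (arcs ×180/π): t = 2.180210·180/π = 124.9168°, p = ρ·p = 2.94·7.093846 = 20.8559 m, q = 1.403538·180/π = 80.4168°, L = 31.3921 m.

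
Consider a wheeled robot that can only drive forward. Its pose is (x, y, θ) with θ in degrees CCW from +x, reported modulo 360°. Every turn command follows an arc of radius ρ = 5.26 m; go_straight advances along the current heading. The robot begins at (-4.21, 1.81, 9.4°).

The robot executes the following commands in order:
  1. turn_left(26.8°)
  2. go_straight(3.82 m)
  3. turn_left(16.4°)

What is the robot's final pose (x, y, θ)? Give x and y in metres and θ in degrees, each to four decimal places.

set_pose: (x, y, θ) = (-4.2100, 1.8100, 9.4000°), ρ = 5.26
turn_left(26.8°): centre at ρ to the left, rotate +26.8° → (-1.9625, 2.7548, 36.2000°)
go_straight(3.82): x += 3.82·cos θ, y += 3.82·sin θ → (1.1201, 5.0109, 36.2000°)
turn_left(16.4°): centre at ρ to the left, rotate +16.4° → (2.1921, 6.0607, 52.6000°)

(2.1921, 6.0607, 52.6000°)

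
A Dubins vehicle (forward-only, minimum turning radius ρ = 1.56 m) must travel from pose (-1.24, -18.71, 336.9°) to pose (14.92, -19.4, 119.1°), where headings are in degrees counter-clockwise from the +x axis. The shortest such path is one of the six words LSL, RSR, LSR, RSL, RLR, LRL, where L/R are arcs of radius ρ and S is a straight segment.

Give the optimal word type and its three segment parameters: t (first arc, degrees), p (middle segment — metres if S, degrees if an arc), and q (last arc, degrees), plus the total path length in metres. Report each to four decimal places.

Let ψ = atan2(Δy, Δx) = atan2(-0.69, 16.16) = -2.4449° be the start→goal bearing.
Normalize: d = |goal − start| / ρ = 16.174724/1.56 = 10.368413, α = (θ_start − ψ) mod 360° = 339.3449° = 5.922686 rad, β = (θ_goal − ψ) mod 360° = 121.5449° = 2.121359 rad.
Common terms: sin α = -0.352741, cos α = 0.935721, sin β = 0.852230, cos β = -0.523167, cos(α−β) = -0.790155, d² = 107.503986. Work in radians in the unit-radius frame; every candidate has L = ρ·(t + p + q).
LSL: p² = 2 + d² − 2cos(α−β) + 2d(sin α − sin β) = 86.097016; p = √p² = 9.278848; φ = atan2(cos β − cos α, d + sin α − sin β) = -0.157882 rad; t = (φ − α) mod 2π = 0.202617 rad, q = (β − φ) mod 2π = 2.279242 rad → L = 1.56·(0.202617 + 9.278848 + 2.279242) = 1.56·11.760706 = 18.346701 m
RSR: p² = 2 + d² − 2cos(α−β) + 2d(sin β − sin α) = 136.071576; p = √p² = 11.664972; φ = atan2(cos α − cos β, d − sin α + sin β) = 0.125394 rad; t = (α − φ) mod 2π = 5.797292 rad, q = (φ − β) mod 2π = 4.287220 rad → L = 1.56·(5.797292 + 11.664972 + 4.287220) = 1.56·21.749485 = 33.929196 m
LSR: p² = d² − 2 + 2cos(α−β) + 2d(sin α + sin β) = 114.281492; p = √p² = 10.690252; φ = atan2(−cos α − cos β, d + sin α + sin β) − atan2(−2, p) = 0.147006 rad; t = (φ − α) mod 2π = 0.507505 rad, q = (φ − β) mod 2π = 4.308832 rad → L = 1.56·(0.507505 + 10.690252 + 4.308832) = 1.56·15.506589 = 24.190278 m
RSL: p² = d² − 2 + 2cos(α−β) − 2d(sin α + sin β) = 93.565860; p = √p² = 9.672945; φ = atan2(cos α + cos β, d − sin α − sin β) − atan2(2, p) = -0.162110 rad; t = (α − φ) mod 2π = 6.084797 rad, q = (β − φ) mod 2π = 2.283469 rad → L = 1.56·(6.084797 + 9.672945 + 2.283469) = 1.56·18.041211 = 28.144289 m
RLR: c = (6 − d² + 2cos(α−β) + 2d(sin α − sin β))/8 = -16.008947, |c| > 1 → infeasible
LRL: c = (6 − d² + 2cos(α−β) − 2d(sin α − sin β))/8 = -9.762127, |c| > 1 → infeasible
Shortest: LSL with L = 18.346701 m ≈ 18.3467 m
Convert LSL to answer units (arcs ×180/π): t = 0.202617·180/π = 11.6091°, p = ρ·p = 1.56·9.278848 = 14.4750 m, q = 2.279242·180/π = 130.5909°, L = 18.3467 m.

LSL: t = 11.6091°, p = 14.4750 m, q = 130.5909°, L = 18.3467 m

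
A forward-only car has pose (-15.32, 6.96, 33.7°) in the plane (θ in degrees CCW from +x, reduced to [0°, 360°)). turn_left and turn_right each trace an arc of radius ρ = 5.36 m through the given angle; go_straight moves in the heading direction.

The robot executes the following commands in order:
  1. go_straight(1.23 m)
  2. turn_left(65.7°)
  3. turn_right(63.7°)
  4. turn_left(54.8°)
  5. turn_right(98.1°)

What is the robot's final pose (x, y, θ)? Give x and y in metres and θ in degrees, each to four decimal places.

set_pose: (x, y, θ) = (-15.3200, 6.9600, 33.7000°), ρ = 5.36
go_straight(1.23): x += 1.23·cos θ, y += 1.23·sin θ → (-14.2967, 7.6425, 33.7000°)
turn_left(65.7°): centre at ρ to the left, rotate +65.7° → (-11.9826, 12.9772, 99.4000°)
turn_right(63.7°): centre at ρ to the right, rotate −63.7° → (-9.8224, 18.2054, 35.7000°)
turn_left(54.8°): centre at ρ to the left, rotate +54.8° → (-7.5904, 22.6049, 90.5000°)
turn_right(98.1°): centre at ρ to the right, rotate −98.1° → (-1.5217, 27.9646, -7.6000° ≡ 352.4000°)

(-1.5217, 27.9646, 352.4000°)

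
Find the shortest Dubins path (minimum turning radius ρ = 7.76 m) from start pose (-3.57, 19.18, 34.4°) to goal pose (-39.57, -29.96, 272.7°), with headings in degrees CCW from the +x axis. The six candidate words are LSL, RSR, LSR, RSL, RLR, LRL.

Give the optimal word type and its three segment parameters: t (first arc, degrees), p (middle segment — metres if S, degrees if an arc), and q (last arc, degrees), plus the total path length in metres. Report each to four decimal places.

Let ψ = atan2(Δy, Δx) = atan2(-49.14, -36.00) = -126.2265° be the start→goal bearing.
Normalize: d = |goal − start| / ρ = 60.915840/7.76 = 7.849979, α = (θ_start − ψ) mod 360° = 160.6265° = 2.803462 rad, β = (θ_goal − ψ) mod 360° = 38.9265° = 0.679396 rad.
Common terms: sin α = 0.331724, cos α = -0.943376, sin β = 0.628323, cos β = 0.777952, cos(α−β) = -0.525472, d² = 61.622177. Work in radians in the unit-radius frame; every candidate has L = ρ·(t + p + q).
LSL: p² = 2 + d² − 2cos(α−β) + 2d(sin α − sin β) = 60.016527; p = √p² = 7.747033; φ = atan2(cos β − cos α, d + sin α − sin β) = 0.224062 rad; t = (φ − α) mod 2π = 3.703786 rad, q = (β − φ) mod 2π = 0.455334 rad → L = 7.76·(3.703786 + 7.747033 + 0.455334) = 7.76·11.906153 = 92.391748 m
RSR: p² = 2 + d² − 2cos(α−β) + 2d(sin β − sin α) = 69.329713; p = √p² = 8.326447; φ = atan2(cos α − cos β, d − sin α + sin β) = -0.208232 rad; t = (α − φ) mod 2π = 3.011694 rad, q = (φ − β) mod 2π = 5.395557 rad → L = 7.76·(3.011694 + 8.326447 + 5.395557) = 7.76·16.733698 = 129.853494 m
LSR: p² = d² − 2 + 2cos(α−β) + 2d(sin α + sin β) = 73.643943; p = √p² = 8.581605; φ = atan2(−cos α − cos β, d + sin α + sin β) − atan2(−2, p) = 0.247744 rad; t = (φ − α) mod 2π = 3.727468 rad, q = (φ − β) mod 2π = 5.851533 rad → L = 7.76·(3.727468 + 8.581605 + 5.851533) = 7.76·18.160606 = 140.926300 m
RSL: p² = d² − 2 + 2cos(α−β) − 2d(sin α + sin β) = 43.498524; p = √p² = 6.595341; φ = atan2(cos α + cos β, d − sin α − sin β) − atan2(2, p) = -0.318436 rad; t = (α − φ) mod 2π = 3.121897 rad, q = (β − φ) mod 2π = 0.997832 rad → L = 7.76·(3.121897 + 6.595341 + 0.997832) = 7.76·10.715070 = 83.148945 m
RLR: c = (6 − d² + 2cos(α−β) + 2d(sin α − sin β))/8 = -7.666214, |c| > 1 → infeasible
LRL: c = (6 − d² + 2cos(α−β) − 2d(sin α − sin β))/8 = -6.502066, |c| > 1 → infeasible
Shortest: RSL with L = 83.148945 m ≈ 83.1489 m
Convert RSL to answer units (arcs ×180/π): t = 3.121897·180/π = 178.8715°, p = ρ·p = 7.76·6.595341 = 51.1798 m, q = 0.997832·180/π = 57.1715°, L = 83.1489 m.

RSL: t = 178.8715°, p = 51.1798 m, q = 57.1715°, L = 83.1489 m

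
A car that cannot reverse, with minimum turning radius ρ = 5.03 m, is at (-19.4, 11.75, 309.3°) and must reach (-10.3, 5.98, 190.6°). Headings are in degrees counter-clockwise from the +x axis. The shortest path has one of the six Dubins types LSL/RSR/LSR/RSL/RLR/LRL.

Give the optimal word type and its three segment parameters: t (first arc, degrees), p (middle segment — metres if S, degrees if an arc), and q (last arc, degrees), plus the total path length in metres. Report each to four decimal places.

Let ψ = atan2(Δy, Δx) = atan2(-5.77, 9.10) = -32.3774° be the start→goal bearing.
Normalize: d = |goal − start| / ρ = 10.775106/5.03 = 2.142168, α = (θ_start − ψ) mod 360° = 341.6774° = 5.963395 rad, β = (θ_goal − ψ) mod 360° = 222.9774° = 3.891690 rad.
Common terms: sin α = -0.314367, cos α = 0.949302, sin β = -0.681710, cos β = -0.731623, cos(α−β) = -0.480223, d² = 4.588884. Work in radians in the unit-radius frame; every candidate has L = ρ·(t + p + q).
LSL: p² = 2 + d² − 2cos(α−β) + 2d(sin α − sin β) = 9.123151; p = √p² = 3.020455; φ = atan2(cos β − cos α, d + sin α − sin β) = -0.590184 rad; t = (φ − α) mod 2π = 6.012792 rad, q = (β − φ) mod 2π = 4.481873 rad → L = 5.03·(6.012792 + 3.020455 + 4.481873) = 5.03·13.515120 = 67.981054 m
RSR: p² = 2 + d² − 2cos(α−β) + 2d(sin β − sin α) = 5.975512; p = √p² = 2.444486; φ = atan2(cos α − cos β, d − sin α + sin β) = 0.758232 rad; t = (α − φ) mod 2π = 5.205163 rad, q = (φ − β) mod 2π = 3.149728 rad → L = 5.03·(5.205163 + 2.444486 + 3.149728) = 5.03·10.799377 = 54.320867 m
LSR: p² = d² − 2 + 2cos(α−β) + 2d(sin α + sin β) = -2.639091 < 0 → infeasible
RSL: p² = d² − 2 + 2cos(α−β) − 2d(sin α + sin β) = 5.895965; p = √p² = 2.428161; φ = atan2(cos α + cos β, d − sin α − sin β) − atan2(2, p) = -0.619755 rad; t = (α − φ) mod 2π = 0.299965 rad, q = (β − φ) mod 2π = 4.511445 rad → L = 5.03·(0.299965 + 2.428161 + 4.511445) = 5.03·7.239571 = 36.415041 m
RLR: c = (6 − d² + 2cos(α−β) + 2d(sin α − sin β))/8 = 0.253061; p = 2π − arccos c = 4.968232 rad; φ = atan2(cos α − cos β, d − sin α + sin β) = 0.758232 rad; t = (α − φ + p/2) mod 2π = 1.406094 rad, q = (α − β − t + p) mod 2π = 5.633844 rad → L = 5.03·(1.406094 + 4.968232 + 5.633844) = 5.03·12.008170 = 60.401094 m
LRL: c = (6 − d² + 2cos(α−β) − 2d(sin α − sin β))/8 = -0.140394; p = 2π − arccos c = 4.571530 rad; φ = atan2(cos β − cos α, d + sin α − sin β) = -0.590184 rad; t = (φ − α + p/2) mod 2π = 2.015371 rad, q = (β − α − t + p) mod 2π = 0.484453 rad → L = 5.03·(2.015371 + 4.571530 + 0.484453) = 5.03·7.071354 = 35.568910 m
Shortest: LRL with L = 35.568910 m ≈ 35.5689 m
Convert LRL to answer units (arcs ×180/π): t = 2.015371·180/π = 115.4723°, p = 4.571530·180/π = 261.9294°, q = 0.484453·180/π = 27.7571°, L = 35.5689 m.

LRL: t = 115.4723°, p = 261.9294°, q = 27.7571°, L = 35.5689 m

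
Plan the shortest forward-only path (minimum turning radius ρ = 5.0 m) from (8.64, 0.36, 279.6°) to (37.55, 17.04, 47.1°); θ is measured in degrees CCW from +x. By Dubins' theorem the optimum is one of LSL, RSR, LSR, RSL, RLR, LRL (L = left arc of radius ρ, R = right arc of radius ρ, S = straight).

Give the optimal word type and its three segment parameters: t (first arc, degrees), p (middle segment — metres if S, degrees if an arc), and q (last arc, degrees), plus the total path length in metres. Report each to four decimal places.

LSL: t = 123.8545°, p = 27.9883 m, q = 3.6455°, L = 39.1148 m

Let ψ = atan2(Δy, Δx) = atan2(16.68, 28.91) = 29.9834° be the start→goal bearing.
Normalize: d = |goal − start| / ρ = 33.376796/5.0 = 6.675359, α = (θ_start − ψ) mod 360° = 249.6166° = 4.356632 rad, β = (θ_goal − ψ) mod 360° = 17.1166° = 0.298742 rad.
Common terms: sin α = -0.937383, cos α = -0.348300, sin β = 0.294318, cos β = 0.955708, cos(α−β) = -0.608761, d² = 44.560420. Work in radians in the unit-radius frame; every candidate has L = ρ·(t + p + q).
LSL: p² = 2 + d² − 2cos(α−β) + 2d(sin α − sin β) = 31.333847; p = √p² = 5.597664; φ = atan2(cos β − cos α, d + sin α − sin β) = 0.235116 rad; t = (φ − α) mod 2π = 2.161669 rad, q = (β − φ) mod 2π = 0.063626 rad → L = 5.0·(2.161669 + 5.597664 + 0.063626) = 5.0·7.822959 = 39.114796 m
RSR: p² = 2 + d² − 2cos(α−β) + 2d(sin β − sin α) = 64.222039; p = √p² = 8.013865; φ = atan2(cos α − cos β, d − sin α + sin β) = -0.163446 rad; t = (α − φ) mod 2π = 4.520078 rad, q = (φ − β) mod 2π = 5.820998 rad → L = 5.0·(4.520078 + 8.013865 + 5.820998) = 5.0·18.354941 = 91.774706 m
LSR: p² = d² − 2 + 2cos(α−β) + 2d(sin α + sin β) = 32.757514; p = √p² = 5.723418; φ = atan2(−cos α − cos β, d + sin α + sin β) − atan2(−2, p) = 0.235823 rad; t = (φ − α) mod 2π = 2.162376 rad, q = (φ − β) mod 2π = 6.220266 rad → L = 5.0·(2.162376 + 5.723418 + 6.220266) = 5.0·14.106060 = 70.530301 m
RSL: p² = d² − 2 + 2cos(α−β) − 2d(sin α + sin β) = 49.928280; p = √p² = 7.065995; φ = atan2(cos α + cos β, d − sin α − sin β) − atan2(2, p) = -0.193024 rad; t = (α − φ) mod 2π = 4.549656 rad, q = (β − φ) mod 2π = 0.491765 rad → L = 5.0·(4.549656 + 7.065995 + 0.491765) = 5.0·12.107416 = 60.537079 m
RLR: c = (6 − d² + 2cos(α−β) + 2d(sin α − sin β))/8 = -7.027755, |c| > 1 → infeasible
LRL: c = (6 − d² + 2cos(α−β) − 2d(sin α − sin β))/8 = -2.916731, |c| > 1 → infeasible
Shortest: LSL with L = 39.114796 m ≈ 39.1148 m
Convert LSL to answer units (arcs ×180/π): t = 2.161669·180/π = 123.8545°, p = ρ·p = 5.0·5.597664 = 27.9883 m, q = 0.063626·180/π = 3.6455°, L = 39.1148 m.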